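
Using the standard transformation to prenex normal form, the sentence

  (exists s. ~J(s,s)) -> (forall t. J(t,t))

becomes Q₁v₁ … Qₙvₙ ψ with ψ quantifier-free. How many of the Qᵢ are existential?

Eliminate → and ↔ using ¬ and ∨.
  ~(exists s. ~J(s,s)) | (forall t. J(t,t))
Move each ¬ inward, flipping quantifiers it crosses:
  (forall s. J(s,s)) | (forall t. J(t,t))
All bound variables are already distinct, so no renaming is needed.
Pull the quantifiers to the front (each side's bound variable is not free in the other side):
  forall s. forall t. (J(s,s) | J(t,t))
The prefix is forall s forall t: 2 universal, 0 existential.

0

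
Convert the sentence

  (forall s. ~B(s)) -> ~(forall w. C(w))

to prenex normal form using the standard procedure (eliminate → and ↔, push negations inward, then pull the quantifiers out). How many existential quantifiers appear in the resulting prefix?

Eliminate → and ↔ using ¬ and ∨.
  ~(forall s. ~B(s)) | ~(forall w. C(w))
Push ¬ through the quantifiers and connectives to reach negation normal form:
  (exists s. B(s)) | (exists w. ~C(w))
All bound variables are already distinct, so no renaming is needed.
Extract every quantifier outward, since the variables are now distinct and don't occur free across branches:
  exists s. exists w. (B(s) | ~C(w))
The prefix is exists s exists w: 0 universal, 2 existential.

2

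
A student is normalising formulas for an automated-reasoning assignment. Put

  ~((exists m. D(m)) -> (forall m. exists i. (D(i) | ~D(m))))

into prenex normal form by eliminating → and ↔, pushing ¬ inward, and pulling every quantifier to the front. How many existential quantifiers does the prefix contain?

2

Rewrite implications/biconditionals: A → B as ¬A ∨ B.
  ~(~(exists m. D(m)) | (forall m. exists i. (D(i) | ~D(m))))
Push ¬ through the quantifiers and connectives to reach negation normal form:
  (exists m. D(m)) & (exists m. forall i. (~D(i) & D(m)))
Standardize variables apart so no two quantifiers bind the same name: m↦v1.
  (exists m. D(m)) & (exists v1. forall i. (~D(i) & D(v1)))
Finally move all quantifiers to the prefix:
  exists m. exists v1. forall i. (D(m) & ~D(i) & D(v1))
The prefix is exists m exists v1 forall i: 1 universal, 2 existential.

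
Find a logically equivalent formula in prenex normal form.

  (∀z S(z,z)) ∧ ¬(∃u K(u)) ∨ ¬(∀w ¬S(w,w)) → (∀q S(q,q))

First replace A → B with ¬A ∨ B.
  ¬((∀z S(z,z)) ∧ ¬(∃u K(u)) ∨ ¬(∀w ¬S(w,w))) ∨ (∀q S(q,q))
Move each ¬ inward, flipping quantifiers it crosses:
  ((∃z ¬S(z,z)) ∨ (∃u K(u))) ∧ (∀w ¬S(w,w)) ∨ (∀q S(q,q))
Pull the quantifiers to the front (each side's bound variable is not free in the other side):
  ∃z ∃u ∀w ∀q ((¬S(z,z) ∨ K(u)) ∧ ¬S(w,w) ∨ S(q,q))

∃z ∃u ∀w ∀q ((¬S(z,z) ∨ K(u)) ∧ ¬S(w,w) ∨ S(q,q))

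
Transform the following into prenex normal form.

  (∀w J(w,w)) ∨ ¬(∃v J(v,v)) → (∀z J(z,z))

Rewrite implications/biconditionals: A → B as ¬A ∨ B.
  ¬((∀w J(w,w)) ∨ ¬(∃v J(v,v))) ∨ (∀z J(z,z))
Drive negations inward (¬∀x A ≡ ∃x ¬A, ¬∃x A ≡ ∀x ¬A, De Morgan for ∧/∨):
  (∃w ¬J(w,w)) ∧ (∃v J(v,v)) ∨ (∀z J(z,z))
All bound variables are already distinct, so no renaming is needed.
Extract every quantifier outward, since the variables are now distinct and don't occur free across branches:
  ∃w ∃v ∀z (¬J(w,w) ∧ J(v,v) ∨ J(z,z))

∃w ∃v ∀z (¬J(w,w) ∧ J(v,v) ∨ J(z,z))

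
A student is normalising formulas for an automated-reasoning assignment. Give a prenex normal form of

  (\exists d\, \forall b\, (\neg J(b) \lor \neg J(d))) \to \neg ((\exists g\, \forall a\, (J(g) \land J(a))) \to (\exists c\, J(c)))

Rewrite implications/biconditionals: A → B as ¬A ∨ B.
  \neg (\exists d\, \forall b\, (\neg J(b) \lor \neg J(d))) \lor \neg (\neg (\exists g\, \forall a\, (J(g) \land J(a))) \lor (\exists c\, J(c)))
Push ¬ through the quantifiers and connectives to reach negation normal form:
  (\forall d\, \exists b\, (J(b) \land J(d))) \lor (\exists g\, \forall a\, (J(g) \land J(a))) \land (\forall c\, \neg J(c))
Finally move all quantifiers to the prefix:
  \forall d\, \exists b\, \exists g\, \forall a\, \forall c\, (J(b) \land J(d) \lor J(g) \land J(a) \land \neg J(c))

\forall d\, \exists b\, \exists g\, \forall a\, \forall c\, (J(b) \land J(d) \lor J(g) \land J(a) \land \neg J(c))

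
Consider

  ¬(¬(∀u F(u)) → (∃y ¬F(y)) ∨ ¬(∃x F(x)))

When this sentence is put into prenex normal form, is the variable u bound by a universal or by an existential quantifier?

Rewrite implications/biconditionals: A → B as ¬A ∨ B.
  ¬(¬¬(∀u F(u)) ∨ (∃y ¬F(y)) ∨ ¬(∃x F(x)))
Drive negations inward (¬∀x A ≡ ∃x ¬A, ¬∃x A ≡ ∀x ¬A, De Morgan for ∧/∨):
  (∃u ¬F(u)) ∧ (∀y F(y)) ∧ (∃x F(x))
Pull the quantifiers to the front (each side's bound variable is not free in the other side):
  ∃u ∀y ∃x (¬F(u) ∧ F(y) ∧ F(x))
The quantifier ∀u sits under an odd number of negations (counting the antecedent side of each →), so it flips to ∃u.

existential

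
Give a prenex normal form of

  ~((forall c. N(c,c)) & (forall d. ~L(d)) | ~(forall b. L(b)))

exists c. exists d. forall b. ((~N(c,c) | L(d)) & L(b))

Push ¬ through the quantifiers and connectives to reach negation normal form:
  ((exists c. ~N(c,c)) | (exists d. L(d))) & (forall b. L(b))
All bound variables are already distinct, so no renaming is needed.
Finally move all quantifiers to the prefix:
  exists c. exists d. forall b. ((~N(c,c) | L(d)) & L(b))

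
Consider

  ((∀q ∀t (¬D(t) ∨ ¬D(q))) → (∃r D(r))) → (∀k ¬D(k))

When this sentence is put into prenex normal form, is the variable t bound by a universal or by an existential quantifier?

Rewrite implications/biconditionals: A → B as ¬A ∨ B.
  ¬(¬(∀q ∀t (¬D(t) ∨ ¬D(q))) ∨ (∃r D(r))) ∨ (∀k ¬D(k))
Drive negations inward (¬∀x A ≡ ∃x ¬A, ¬∃x A ≡ ∀x ¬A, De Morgan for ∧/∨):
  (∀q ∀t (¬D(t) ∨ ¬D(q))) ∧ (∀r ¬D(r)) ∨ (∀k ¬D(k))
Extract every quantifier outward, since the variables are now distinct and don't occur free across branches:
  ∀q ∀t ∀r ∀k ((¬D(t) ∨ ¬D(q)) ∧ ¬D(r) ∨ ¬D(k))
The quantifier ∀t sits under an even number of negations (counting the antecedent side of each →), so it remains universal.

universal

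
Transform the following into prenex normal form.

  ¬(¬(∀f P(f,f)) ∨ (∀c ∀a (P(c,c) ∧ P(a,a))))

Drive negations inward (¬∀x A ≡ ∃x ¬A, ¬∃x A ≡ ∀x ¬A, De Morgan for ∧/∨):
  (∀f P(f,f)) ∧ (∃c ∃a (¬P(c,c) ∨ ¬P(a,a)))
Extract every quantifier outward, since the variables are now distinct and don't occur free across branches:
  ∀f ∃c ∃a (P(f,f) ∧ (¬P(c,c) ∨ ¬P(a,a)))

∀f ∃c ∃a (P(f,f) ∧ (¬P(c,c) ∨ ¬P(a,a)))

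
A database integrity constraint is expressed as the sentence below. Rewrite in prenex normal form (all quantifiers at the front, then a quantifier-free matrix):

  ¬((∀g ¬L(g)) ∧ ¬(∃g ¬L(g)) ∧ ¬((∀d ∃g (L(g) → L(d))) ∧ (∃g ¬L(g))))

∃g ∃u1 ∀d ∃z ∃r (L(g) ∨ ¬L(u1) ∨ (¬L(z) ∨ L(d)) ∧ ¬L(r))

Eliminate → and ↔ using ¬ and ∨.
  ¬((∀g ¬L(g)) ∧ ¬(∃g ¬L(g)) ∧ ¬((∀d ∃g (¬L(g) ∨ L(d))) ∧ (∃g ¬L(g))))
Push ¬ through the quantifiers and connectives to reach negation normal form:
  (∃g L(g)) ∨ (∃g ¬L(g)) ∨ (∀d ∃g (¬L(g) ∨ L(d))) ∧ (∃g ¬L(g))
Standardize variables apart so no two quantifiers bind the same name: g↦u1, g↦z, g↦r.
  (∃g L(g)) ∨ (∃u1 ¬L(u1)) ∨ (∀d ∃z (¬L(z) ∨ L(d))) ∧ (∃r ¬L(r))
Extract every quantifier outward, since the variables are now distinct and don't occur free across branches:
  ∃g ∃u1 ∀d ∃z ∃r (L(g) ∨ ¬L(u1) ∨ (¬L(z) ∨ L(d)) ∧ ¬L(r))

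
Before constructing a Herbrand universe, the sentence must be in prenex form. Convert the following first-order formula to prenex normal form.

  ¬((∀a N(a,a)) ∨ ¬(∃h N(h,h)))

Drive negations inward (¬∀x A ≡ ∃x ¬A, ¬∃x A ≡ ∀x ¬A, De Morgan for ∧/∨):
  (∃a ¬N(a,a)) ∧ (∃h N(h,h))
Extract every quantifier outward, since the variables are now distinct and don't occur free across branches:
  ∃a ∃h (¬N(a,a) ∧ N(h,h))

∃a ∃h (¬N(a,a) ∧ N(h,h))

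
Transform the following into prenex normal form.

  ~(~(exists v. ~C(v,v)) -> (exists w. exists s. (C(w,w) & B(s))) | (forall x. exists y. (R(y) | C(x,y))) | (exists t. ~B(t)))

forall v. forall w. forall s. exists x. forall y. forall t. (C(v,v) & (~C(w,w) | ~B(s)) & ~R(y) & ~C(x,y) & B(t))

Eliminate → and ↔ using ¬ and ∨.
  ~(~~(exists v. ~C(v,v)) | (exists w. exists s. (C(w,w) & B(s))) | (forall x. exists y. (R(y) | C(x,y))) | (exists t. ~B(t)))
Move each ¬ inward, flipping quantifiers it crosses:
  (forall v. C(v,v)) & (forall w. forall s. (~C(w,w) | ~B(s))) & (exists x. forall y. (~R(y) & ~C(x,y))) & (forall t. B(t))
All bound variables are already distinct, so no renaming is needed.
Pull the quantifiers to the front (each side's bound variable is not free in the other side):
  forall v. forall w. forall s. exists x. forall y. forall t. (C(v,v) & (~C(w,w) | ~B(s)) & ~R(y) & ~C(x,y) & B(t))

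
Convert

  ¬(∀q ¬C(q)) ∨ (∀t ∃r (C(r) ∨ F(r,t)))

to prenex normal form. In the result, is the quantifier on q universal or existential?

Push ¬ through the quantifiers and connectives to reach negation normal form:
  (∃q C(q)) ∨ (∀t ∃r (C(r) ∨ F(r,t)))
All bound variables are already distinct, so no renaming is needed.
Finally move all quantifiers to the prefix:
  ∃q ∀t ∃r (C(q) ∨ C(r) ∨ F(r,t))
The quantifier ∀q sits under an odd number of negations, so it flips to ∃q.

existential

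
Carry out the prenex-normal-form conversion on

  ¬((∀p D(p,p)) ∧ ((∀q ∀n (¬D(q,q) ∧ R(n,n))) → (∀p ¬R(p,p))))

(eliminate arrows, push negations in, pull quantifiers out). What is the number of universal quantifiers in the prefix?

Eliminate → and ↔ using ¬ and ∨.
  ¬((∀p D(p,p)) ∧ (¬(∀q ∀n (¬D(q,q) ∧ R(n,n))) ∨ (∀p ¬R(p,p))))
Push ¬ through the quantifiers and connectives to reach negation normal form:
  (∃p ¬D(p,p)) ∨ (∀q ∀n (¬D(q,q) ∧ R(n,n))) ∧ (∃p R(p,p))
Rename bound variables to avoid capture: p↦w1.
  (∃p ¬D(p,p)) ∨ (∀q ∀n (¬D(q,q) ∧ R(n,n))) ∧ (∃w1 R(w1,w1))
Finally move all quantifiers to the prefix:
  ∃p ∀q ∀n ∃w1 (¬D(p,p) ∨ ¬D(q,q) ∧ R(n,n) ∧ R(w1,w1))
The prefix is ∃p ∀q ∀n ∃w1: 2 universal, 2 existential.

2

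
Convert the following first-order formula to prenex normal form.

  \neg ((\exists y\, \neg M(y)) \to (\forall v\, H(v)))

Rewrite implications/biconditionals: A → B as ¬A ∨ B.
  \neg (\neg (\exists y\, \neg M(y)) \lor (\forall v\, H(v)))
Move each ¬ inward, flipping quantifiers it crosses:
  (\exists y\, \neg M(y)) \land (\exists v\, \neg H(v))
All bound variables are already distinct, so no renaming is needed.
Pull the quantifiers to the front (each side's bound variable is not free in the other side):
  \exists y\, \exists v\, (\neg M(y) \land \neg H(v))

\exists y\, \exists v\, (\neg M(y) \land \neg H(v))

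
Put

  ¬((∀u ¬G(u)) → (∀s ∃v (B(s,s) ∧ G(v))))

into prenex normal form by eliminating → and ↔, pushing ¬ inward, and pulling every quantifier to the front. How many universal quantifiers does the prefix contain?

Rewrite implications/biconditionals: A → B as ¬A ∨ B.
  ¬(¬(∀u ¬G(u)) ∨ (∀s ∃v (B(s,s) ∧ G(v))))
Move each ¬ inward, flipping quantifiers it crosses:
  (∀u ¬G(u)) ∧ (∃s ∀v (¬B(s,s) ∨ ¬G(v)))
Pull the quantifiers to the front (each side's bound variable is not free in the other side):
  ∀u ∃s ∀v (¬G(u) ∧ (¬B(s,s) ∨ ¬G(v)))
The prefix is ∀u ∃s ∀v: 2 universal, 1 existential.

2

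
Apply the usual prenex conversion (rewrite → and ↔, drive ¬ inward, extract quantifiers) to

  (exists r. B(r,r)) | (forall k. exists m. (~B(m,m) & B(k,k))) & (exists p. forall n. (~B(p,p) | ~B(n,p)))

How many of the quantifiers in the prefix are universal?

2

All bound variables are already distinct, so no renaming is needed.
Pull the quantifiers to the front (each side's bound variable is not free in the other side):
  exists r. forall k. exists m. exists p. forall n. (B(r,r) | ~B(m,m) & B(k,k) & (~B(p,p) | ~B(n,p)))
The prefix is exists r forall k exists m exists p forall n: 2 universal, 3 existential.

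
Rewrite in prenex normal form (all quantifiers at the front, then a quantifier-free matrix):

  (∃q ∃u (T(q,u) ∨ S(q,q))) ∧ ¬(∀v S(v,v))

Drive negations inward (¬∀x A ≡ ∃x ¬A, ¬∃x A ≡ ∀x ¬A, De Morgan for ∧/∨):
  (∃q ∃u (T(q,u) ∨ S(q,q))) ∧ (∃v ¬S(v,v))
All bound variables are already distinct, so no renaming is needed.
Extract every quantifier outward, since the variables are now distinct and don't occur free across branches:
  ∃q ∃u ∃v ((T(q,u) ∨ S(q,q)) ∧ ¬S(v,v))

∃q ∃u ∃v ((T(q,u) ∨ S(q,q)) ∧ ¬S(v,v))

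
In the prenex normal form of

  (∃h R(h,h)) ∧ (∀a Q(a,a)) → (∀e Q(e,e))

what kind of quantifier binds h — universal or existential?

universal

First replace A → B with ¬A ∨ B.
  ¬((∃h R(h,h)) ∧ (∀a Q(a,a))) ∨ (∀e Q(e,e))
Push ¬ through the quantifiers and connectives to reach negation normal form:
  (∀h ¬R(h,h)) ∨ (∃a ¬Q(a,a)) ∨ (∀e Q(e,e))
Pull the quantifiers to the front (each side's bound variable is not free in the other side):
  ∀h ∃a ∀e (¬R(h,h) ∨ ¬Q(a,a) ∨ Q(e,e))
The quantifier ∃h sits under an odd number of negations (counting the antecedent side of each →), so it flips to ∀h.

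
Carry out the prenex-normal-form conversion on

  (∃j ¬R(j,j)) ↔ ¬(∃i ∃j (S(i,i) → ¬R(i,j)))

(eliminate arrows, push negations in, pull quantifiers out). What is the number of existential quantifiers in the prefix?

3

Eliminate → and ↔ using ¬ and ∨; A ↔ B as (¬A ∨ B) ∧ (¬B ∨ A).
  (¬(∃j ¬R(j,j)) ∨ ¬(∃i ∃j (¬S(i,i) ∨ ¬R(i,j)))) ∧ (¬¬(∃i ∃j (¬S(i,i) ∨ ¬R(i,j))) ∨ (∃j ¬R(j,j)))
Move each ¬ inward, flipping quantifiers it crosses:
  ((∀j R(j,j)) ∨ (∀i ∀j (S(i,i) ∧ R(i,j)))) ∧ ((∃i ∃j (¬S(i,i) ∨ ¬R(i,j))) ∨ (∃j ¬R(j,j)))
Standardize variables apart so no two quantifiers bind the same name: j↦v, i↦a, j↦w, j↦u.
  ((∀j R(j,j)) ∨ (∀i ∀v (S(i,i) ∧ R(i,v)))) ∧ ((∃a ∃w (¬S(a,a) ∨ ¬R(a,w))) ∨ (∃u ¬R(u,u)))
Finally move all quantifiers to the prefix:
  ∀j ∀i ∀v ∃a ∃w ∃u ((R(j,j) ∨ S(i,i) ∧ R(i,v)) ∧ (¬S(a,a) ∨ ¬R(a,w) ∨ ¬R(u,u)))
The prefix is ∀j ∀i ∀v ∃a ∃w ∃u: 3 universal, 3 existential.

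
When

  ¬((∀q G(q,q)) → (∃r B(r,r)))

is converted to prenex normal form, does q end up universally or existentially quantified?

universal

First replace A → B with ¬A ∨ B.
  ¬(¬(∀q G(q,q)) ∨ (∃r B(r,r)))
Move each ¬ inward, flipping quantifiers it crosses:
  (∀q G(q,q)) ∧ (∀r ¬B(r,r))
All bound variables are already distinct, so no renaming is needed.
Pull the quantifiers to the front (each side's bound variable is not free in the other side):
  ∀q ∀r (G(q,q) ∧ ¬B(r,r))
The quantifier ∀q sits under an even number of negations (counting the antecedent side of each →), so it remains universal.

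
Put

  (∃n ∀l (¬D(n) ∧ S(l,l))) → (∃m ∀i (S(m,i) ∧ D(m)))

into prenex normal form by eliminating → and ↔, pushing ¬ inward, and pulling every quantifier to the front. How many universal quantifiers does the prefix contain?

2

Rewrite implications/biconditionals: A → B as ¬A ∨ B.
  ¬(∃n ∀l (¬D(n) ∧ S(l,l))) ∨ (∃m ∀i (S(m,i) ∧ D(m)))
Move each ¬ inward, flipping quantifiers it crosses:
  (∀n ∃l (D(n) ∨ ¬S(l,l))) ∨ (∃m ∀i (S(m,i) ∧ D(m)))
Finally move all quantifiers to the prefix:
  ∀n ∃l ∃m ∀i (D(n) ∨ ¬S(l,l) ∨ S(m,i) ∧ D(m))
The prefix is ∀n ∃l ∃m ∀i: 2 universal, 2 existential.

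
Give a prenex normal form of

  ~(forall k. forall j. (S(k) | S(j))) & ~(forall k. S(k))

exists k. exists j. exists c. (~S(k) & ~S(j) & ~S(c))

Push ¬ through the quantifiers and connectives to reach negation normal form:
  (exists k. exists j. (~S(k) & ~S(j))) & (exists k. ~S(k))
Give each quantifier a distinct variable: k↦c.
  (exists k. exists j. (~S(k) & ~S(j))) & (exists c. ~S(c))
Extract every quantifier outward, since the variables are now distinct and don't occur free across branches:
  exists k. exists j. exists c. (~S(k) & ~S(j) & ~S(c))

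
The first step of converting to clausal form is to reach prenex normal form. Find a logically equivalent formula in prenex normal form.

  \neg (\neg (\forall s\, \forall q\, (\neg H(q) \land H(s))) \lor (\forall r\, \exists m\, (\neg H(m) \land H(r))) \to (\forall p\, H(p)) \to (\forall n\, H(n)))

Eliminate → and ↔ using ¬ and ∨.
  \neg (\neg (\neg (\forall s\, \forall q\, (\neg H(q) \land H(s))) \lor (\forall r\, \exists m\, (\neg H(m) \land H(r)))) \lor \neg (\forall p\, H(p)) \lor (\forall n\, H(n)))
Push ¬ through the quantifiers and connectives to reach negation normal form:
  ((\exists s\, \exists q\, (H(q) \lor \neg H(s))) \lor (\forall r\, \exists m\, (\neg H(m) \land H(r)))) \land (\forall p\, H(p)) \land (\exists n\, \neg H(n))
Extract every quantifier outward, since the variables are now distinct and don't occur free across branches:
  \exists s\, \exists q\, \forall r\, \exists m\, \forall p\, \exists n\, ((H(q) \lor \neg H(s) \lor \neg H(m) \land H(r)) \land H(p) \land \neg H(n))

\exists s\, \exists q\, \forall r\, \exists m\, \forall p\, \exists n\, ((H(q) \lor \neg H(s) \lor \neg H(m) \land H(r)) \land H(p) \land \neg H(n))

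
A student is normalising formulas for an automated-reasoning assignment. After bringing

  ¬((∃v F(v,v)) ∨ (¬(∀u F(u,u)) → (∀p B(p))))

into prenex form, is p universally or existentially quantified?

First replace A → B with ¬A ∨ B.
  ¬((∃v F(v,v)) ∨ ¬¬(∀u F(u,u)) ∨ (∀p B(p)))
Push ¬ through the quantifiers and connectives to reach negation normal form:
  (∀v ¬F(v,v)) ∧ (∃u ¬F(u,u)) ∧ (∃p ¬B(p))
Finally move all quantifiers to the prefix:
  ∀v ∃u ∃p (¬F(v,v) ∧ ¬F(u,u) ∧ ¬B(p))
The quantifier ∀p sits under an odd number of negations (counting the antecedent side of each →), so it flips to ∃p.

existential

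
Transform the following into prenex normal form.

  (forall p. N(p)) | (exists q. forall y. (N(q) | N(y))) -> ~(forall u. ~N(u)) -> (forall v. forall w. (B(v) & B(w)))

exists p. forall q. exists y. forall u. forall v. forall w. (~N(p) & ~N(q) & ~N(y) | ~N(u) | B(v) & B(w))

First replace A → B with ¬A ∨ B.
  ~((forall p. N(p)) | (exists q. forall y. (N(q) | N(y)))) | ~~(forall u. ~N(u)) | (forall v. forall w. (B(v) & B(w)))
Push ¬ through the quantifiers and connectives to reach negation normal form:
  (exists p. ~N(p)) & (forall q. exists y. (~N(q) & ~N(y))) | (forall u. ~N(u)) | (forall v. forall w. (B(v) & B(w)))
All bound variables are already distinct, so no renaming is needed.
Finally move all quantifiers to the prefix:
  exists p. forall q. exists y. forall u. forall v. forall w. (~N(p) & ~N(q) & ~N(y) | ~N(u) | B(v) & B(w))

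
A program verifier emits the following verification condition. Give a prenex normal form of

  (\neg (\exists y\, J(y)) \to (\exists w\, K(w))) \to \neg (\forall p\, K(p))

Rewrite implications/biconditionals: A → B as ¬A ∨ B.
  \neg (\neg \neg (\exists y\, J(y)) \lor (\exists w\, K(w))) \lor \neg (\forall p\, K(p))
Drive negations inward (¬∀x A ≡ ∃x ¬A, ¬∃x A ≡ ∀x ¬A, De Morgan for ∧/∨):
  (\forall y\, \neg J(y)) \land (\forall w\, \neg K(w)) \lor (\exists p\, \neg K(p))
Extract every quantifier outward, since the variables are now distinct and don't occur free across branches:
  \forall y\, \forall w\, \exists p\, (\neg J(y) \land \neg K(w) \lor \neg K(p))

\forall y\, \forall w\, \exists p\, (\neg J(y) \land \neg K(w) \lor \neg K(p))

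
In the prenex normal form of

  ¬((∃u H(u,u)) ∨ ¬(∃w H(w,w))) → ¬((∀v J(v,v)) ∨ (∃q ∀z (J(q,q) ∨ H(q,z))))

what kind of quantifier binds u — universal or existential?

First replace A → B with ¬A ∨ B.
  ¬¬((∃u H(u,u)) ∨ ¬(∃w H(w,w))) ∨ ¬((∀v J(v,v)) ∨ (∃q ∀z (J(q,q) ∨ H(q,z))))
Drive negations inward (¬∀x A ≡ ∃x ¬A, ¬∃x A ≡ ∀x ¬A, De Morgan for ∧/∨):
  (∃u H(u,u)) ∨ (∀w ¬H(w,w)) ∨ (∃v ¬J(v,v)) ∧ (∀q ∃z (¬J(q,q) ∧ ¬H(q,z)))
All bound variables are already distinct, so no renaming is needed.
Pull the quantifiers to the front (each side's bound variable is not free in the other side):
  ∃u ∀w ∃v ∀q ∃z (H(u,u) ∨ ¬H(w,w) ∨ ¬J(v,v) ∧ ¬J(q,q) ∧ ¬H(q,z))
The quantifier ∃u sits under an even number of negations (counting the antecedent side of each →), so it remains existential.

existential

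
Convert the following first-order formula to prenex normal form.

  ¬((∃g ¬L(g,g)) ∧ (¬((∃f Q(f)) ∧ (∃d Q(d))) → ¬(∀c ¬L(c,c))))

First replace A → B with ¬A ∨ B.
  ¬((∃g ¬L(g,g)) ∧ (¬¬((∃f Q(f)) ∧ (∃d Q(d))) ∨ ¬(∀c ¬L(c,c))))
Push ¬ through the quantifiers and connectives to reach negation normal form:
  (∀g L(g,g)) ∨ ((∀f ¬Q(f)) ∨ (∀d ¬Q(d))) ∧ (∀c ¬L(c,c))
All bound variables are already distinct, so no renaming is needed.
Pull the quantifiers to the front (each side's bound variable is not free in the other side):
  ∀g ∀f ∀d ∀c (L(g,g) ∨ (¬Q(f) ∨ ¬Q(d)) ∧ ¬L(c,c))

∀g ∀f ∀d ∀c (L(g,g) ∨ (¬Q(f) ∨ ¬Q(d)) ∧ ¬L(c,c))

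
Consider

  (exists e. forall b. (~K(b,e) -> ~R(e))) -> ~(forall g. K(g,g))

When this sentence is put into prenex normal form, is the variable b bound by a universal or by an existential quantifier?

First replace A → B with ¬A ∨ B.
  ~(exists e. forall b. (~~K(b,e) | ~R(e))) | ~(forall g. K(g,g))
Drive negations inward (¬∀x A ≡ ∃x ¬A, ¬∃x A ≡ ∀x ¬A, De Morgan for ∧/∨):
  (forall e. exists b. (~K(b,e) & R(e))) | (exists g. ~K(g,g))
All bound variables are already distinct, so no renaming is needed.
Pull the quantifiers to the front (each side's bound variable is not free in the other side):
  forall e. exists b. exists g. (~K(b,e) & R(e) | ~K(g,g))
The quantifier forall b sits under an odd number of negations (counting the antecedent side of each →), so it flips to exists b.

existential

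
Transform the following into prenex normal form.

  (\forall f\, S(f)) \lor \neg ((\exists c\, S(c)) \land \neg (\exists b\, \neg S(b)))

Move each ¬ inward, flipping quantifiers it crosses:
  (\forall f\, S(f)) \lor (\forall c\, \neg S(c)) \lor (\exists b\, \neg S(b))
All bound variables are already distinct, so no renaming is needed.
Pull the quantifiers to the front (each side's bound variable is not free in the other side):
  \forall f\, \forall c\, \exists b\, (S(f) \lor \neg S(c) \lor \neg S(b))

\forall f\, \forall c\, \exists b\, (S(f) \lor \neg S(c) \lor \neg S(b))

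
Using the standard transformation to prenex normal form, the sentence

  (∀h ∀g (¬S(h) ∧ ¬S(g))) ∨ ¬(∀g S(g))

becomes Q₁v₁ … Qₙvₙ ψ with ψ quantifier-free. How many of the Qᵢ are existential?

1

Move each ¬ inward, flipping quantifiers it crosses:
  (∀h ∀g (¬S(h) ∧ ¬S(g))) ∨ (∃g ¬S(g))
Give each quantifier a distinct variable: g↦s.
  (∀h ∀g (¬S(h) ∧ ¬S(g))) ∨ (∃s ¬S(s))
Extract every quantifier outward, since the variables are now distinct and don't occur free across branches:
  ∀h ∀g ∃s (¬S(h) ∧ ¬S(g) ∨ ¬S(s))
The prefix is ∀h ∀g ∃s: 2 universal, 1 existential.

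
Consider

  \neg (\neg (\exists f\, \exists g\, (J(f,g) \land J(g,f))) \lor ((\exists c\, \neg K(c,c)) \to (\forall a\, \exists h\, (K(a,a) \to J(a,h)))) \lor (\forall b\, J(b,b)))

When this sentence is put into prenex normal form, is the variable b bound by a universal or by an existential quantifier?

existential

Rewrite implications/biconditionals: A → B as ¬A ∨ B.
  \neg (\neg (\exists f\, \exists g\, (J(f,g) \land J(g,f))) \lor \neg (\exists c\, \neg K(c,c)) \lor (\forall a\, \exists h\, (\neg K(a,a) \lor J(a,h))) \lor (\forall b\, J(b,b)))
Drive negations inward (¬∀x A ≡ ∃x ¬A, ¬∃x A ≡ ∀x ¬A, De Morgan for ∧/∨):
  (\exists f\, \exists g\, (J(f,g) \land J(g,f))) \land (\exists c\, \neg K(c,c)) \land (\exists a\, \forall h\, (K(a,a) \land \neg J(a,h))) \land (\exists b\, \neg J(b,b))
Extract every quantifier outward, since the variables are now distinct and don't occur free across branches:
  \exists f\, \exists g\, \exists c\, \exists a\, \forall h\, \exists b\, (J(f,g) \land J(g,f) \land \neg K(c,c) \land K(a,a) \land \neg J(a,h) \land \neg J(b,b))
The quantifier \forall b sits under an odd number of negations (counting the antecedent side of each →), so it flips to \exists b.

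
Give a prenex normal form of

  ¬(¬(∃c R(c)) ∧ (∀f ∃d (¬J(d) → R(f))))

∃c ∃f ∀d (R(c) ∨ ¬J(d) ∧ ¬R(f))

Rewrite implications/biconditionals: A → B as ¬A ∨ B.
  ¬(¬(∃c R(c)) ∧ (∀f ∃d (¬¬J(d) ∨ R(f))))
Push ¬ through the quantifiers and connectives to reach negation normal form:
  (∃c R(c)) ∨ (∃f ∀d (¬J(d) ∧ ¬R(f)))
All bound variables are already distinct, so no renaming is needed.
Extract every quantifier outward, since the variables are now distinct and don't occur free across branches:
  ∃c ∃f ∀d (R(c) ∨ ¬J(d) ∧ ¬R(f))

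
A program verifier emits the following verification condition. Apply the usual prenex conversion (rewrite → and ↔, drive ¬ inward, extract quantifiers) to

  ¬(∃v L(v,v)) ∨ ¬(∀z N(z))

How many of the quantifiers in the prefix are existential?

Drive negations inward (¬∀x A ≡ ∃x ¬A, ¬∃x A ≡ ∀x ¬A, De Morgan for ∧/∨):
  (∀v ¬L(v,v)) ∨ (∃z ¬N(z))
Extract every quantifier outward, since the variables are now distinct and don't occur free across branches:
  ∀v ∃z (¬L(v,v) ∨ ¬N(z))
The prefix is ∀v ∃z: 1 universal, 1 existential.

1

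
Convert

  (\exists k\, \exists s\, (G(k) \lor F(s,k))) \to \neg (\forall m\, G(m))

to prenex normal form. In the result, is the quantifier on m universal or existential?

existential

Rewrite implications/biconditionals: A → B as ¬A ∨ B.
  \neg (\exists k\, \exists s\, (G(k) \lor F(s,k))) \lor \neg (\forall m\, G(m))
Move each ¬ inward, flipping quantifiers it crosses:
  (\forall k\, \forall s\, (\neg G(k) \land \neg F(s,k))) \lor (\exists m\, \neg G(m))
All bound variables are already distinct, so no renaming is needed.
Extract every quantifier outward, since the variables are now distinct and don't occur free across branches:
  \forall k\, \forall s\, \exists m\, (\neg G(k) \land \neg F(s,k) \lor \neg G(m))
The quantifier \forall m sits under an odd number of negations (counting the antecedent side of each →), so it flips to \exists m.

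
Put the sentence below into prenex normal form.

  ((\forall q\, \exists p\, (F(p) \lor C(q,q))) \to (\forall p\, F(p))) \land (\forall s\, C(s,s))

First replace A → B with ¬A ∨ B.
  (\neg (\forall q\, \exists p\, (F(p) \lor C(q,q))) \lor (\forall p\, F(p))) \land (\forall s\, C(s,s))
Drive negations inward (¬∀x A ≡ ∃x ¬A, ¬∃x A ≡ ∀x ¬A, De Morgan for ∧/∨):
  ((\exists q\, \forall p\, (\neg F(p) \land \neg C(q,q))) \lor (\forall p\, F(p))) \land (\forall s\, C(s,s))
Standardize variables apart so no two quantifiers bind the same name: p↦u1.
  ((\exists q\, \forall p\, (\neg F(p) \land \neg C(q,q))) \lor (\forall u1\, F(u1))) \land (\forall s\, C(s,s))
Pull the quantifiers to the front (each side's bound variable is not free in the other side):
  \exists q\, \forall p\, \forall u1\, \forall s\, ((\neg F(p) \land \neg C(q,q) \lor F(u1)) \land C(s,s))

\exists q\, \forall p\, \forall u1\, \forall s\, ((\neg F(p) \land \neg C(q,q) \lor F(u1)) \land C(s,s))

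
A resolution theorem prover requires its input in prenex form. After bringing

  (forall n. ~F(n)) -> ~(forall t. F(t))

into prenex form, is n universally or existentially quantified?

Eliminate → and ↔ using ¬ and ∨.
  ~(forall n. ~F(n)) | ~(forall t. F(t))
Push ¬ through the quantifiers and connectives to reach negation normal form:
  (exists n. F(n)) | (exists t. ~F(t))
All bound variables are already distinct, so no renaming is needed.
Finally move all quantifiers to the prefix:
  exists n. exists t. (F(n) | ~F(t))
The quantifier forall n sits under an odd number of negations (counting the antecedent side of each →), so it flips to exists n.

existential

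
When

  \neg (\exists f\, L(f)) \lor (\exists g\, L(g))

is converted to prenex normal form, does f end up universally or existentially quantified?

Move each ¬ inward, flipping quantifiers it crosses:
  (\forall f\, \neg L(f)) \lor (\exists g\, L(g))
Extract every quantifier outward, since the variables are now distinct and don't occur free across branches:
  \forall f\, \exists g\, (\neg L(f) \lor L(g))
The quantifier \exists f sits under an odd number of negations, so it flips to \forall f.

universal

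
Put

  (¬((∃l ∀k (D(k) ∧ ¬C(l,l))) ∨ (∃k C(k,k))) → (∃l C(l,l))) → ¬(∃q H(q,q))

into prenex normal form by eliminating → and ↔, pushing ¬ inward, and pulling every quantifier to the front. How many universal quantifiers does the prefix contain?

4

First replace A → B with ¬A ∨ B.
  ¬(¬¬((∃l ∀k (D(k) ∧ ¬C(l,l))) ∨ (∃k C(k,k))) ∨ (∃l C(l,l))) ∨ ¬(∃q H(q,q))
Push ¬ through the quantifiers and connectives to reach negation normal form:
  (∀l ∃k (¬D(k) ∨ C(l,l))) ∧ (∀k ¬C(k,k)) ∧ (∀l ¬C(l,l)) ∨ (∀q ¬H(q,q))
Rename bound variables to avoid capture: k↦z, l↦b.
  (∀l ∃k (¬D(k) ∨ C(l,l))) ∧ (∀z ¬C(z,z)) ∧ (∀b ¬C(b,b)) ∨ (∀q ¬H(q,q))
Extract every quantifier outward, since the variables are now distinct and don't occur free across branches:
  ∀l ∃k ∀z ∀b ∀q ((¬D(k) ∨ C(l,l)) ∧ ¬C(z,z) ∧ ¬C(b,b) ∨ ¬H(q,q))
The prefix is ∀l ∃k ∀z ∀b ∀q: 4 universal, 1 existential.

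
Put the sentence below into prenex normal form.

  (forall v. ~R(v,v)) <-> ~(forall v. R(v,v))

exists v. exists z1. forall c. forall t. ((R(v,v) | ~R(z1,z1)) & (R(c,c) | ~R(t,t)))

First replace A → B with ¬A ∨ B; A ↔ B as (¬A ∨ B) ∧ (¬B ∨ A).
  (~(forall v. ~R(v,v)) | ~(forall v. R(v,v))) & (~~(forall v. R(v,v)) | (forall v. ~R(v,v)))
Drive negations inward (¬∀x A ≡ ∃x ¬A, ¬∃x A ≡ ∀x ¬A, De Morgan for ∧/∨):
  ((exists v. R(v,v)) | (exists v. ~R(v,v))) & ((forall v. R(v,v)) | (forall v. ~R(v,v)))
Give each quantifier a distinct variable: v↦z1, v↦c, v↦t.
  ((exists v. R(v,v)) | (exists z1. ~R(z1,z1))) & ((forall c. R(c,c)) | (forall t. ~R(t,t)))
Pull the quantifiers to the front (each side's bound variable is not free in the other side):
  exists v. exists z1. forall c. forall t. ((R(v,v) | ~R(z1,z1)) & (R(c,c) | ~R(t,t)))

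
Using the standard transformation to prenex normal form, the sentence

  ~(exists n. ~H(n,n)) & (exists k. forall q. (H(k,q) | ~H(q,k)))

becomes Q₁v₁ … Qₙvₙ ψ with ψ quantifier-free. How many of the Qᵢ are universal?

2

Drive negations inward (¬∀x A ≡ ∃x ¬A, ¬∃x A ≡ ∀x ¬A, De Morgan for ∧/∨):
  (forall n. H(n,n)) & (exists k. forall q. (H(k,q) | ~H(q,k)))
All bound variables are already distinct, so no renaming is needed.
Finally move all quantifiers to the prefix:
  forall n. exists k. forall q. (H(n,n) & (H(k,q) | ~H(q,k)))
The prefix is forall n exists k forall q: 2 universal, 1 existential.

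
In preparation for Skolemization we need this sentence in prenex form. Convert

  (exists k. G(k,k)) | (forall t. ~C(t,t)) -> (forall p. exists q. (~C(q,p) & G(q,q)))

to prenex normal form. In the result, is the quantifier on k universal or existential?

Rewrite implications/biconditionals: A → B as ¬A ∨ B.
  ~((exists k. G(k,k)) | (forall t. ~C(t,t))) | (forall p. exists q. (~C(q,p) & G(q,q)))
Drive negations inward (¬∀x A ≡ ∃x ¬A, ¬∃x A ≡ ∀x ¬A, De Morgan for ∧/∨):
  (forall k. ~G(k,k)) & (exists t. C(t,t)) | (forall p. exists q. (~C(q,p) & G(q,q)))
All bound variables are already distinct, so no renaming is needed.
Extract every quantifier outward, since the variables are now distinct and don't occur free across branches:
  forall k. exists t. forall p. exists q. (~G(k,k) & C(t,t) | ~C(q,p) & G(q,q))
The quantifier exists k sits under an odd number of negations (counting the antecedent side of each →), so it flips to forall k.

universal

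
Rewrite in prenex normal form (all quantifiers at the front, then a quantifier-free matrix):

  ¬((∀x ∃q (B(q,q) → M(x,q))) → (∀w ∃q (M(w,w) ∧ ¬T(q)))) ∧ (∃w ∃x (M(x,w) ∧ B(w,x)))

Eliminate → and ↔ using ¬ and ∨.
  ¬(¬(∀x ∃q (¬B(q,q) ∨ M(x,q))) ∨ (∀w ∃q (M(w,w) ∧ ¬T(q)))) ∧ (∃w ∃x (M(x,w) ∧ B(w,x)))
Move each ¬ inward, flipping quantifiers it crosses:
  (∀x ∃q (¬B(q,q) ∨ M(x,q))) ∧ (∃w ∀q (¬M(w,w) ∨ T(q))) ∧ (∃w ∃x (M(x,w) ∧ B(w,x)))
Give each quantifier a distinct variable: q↦v1, w↦w1, x↦c.
  (∀x ∃q (¬B(q,q) ∨ M(x,q))) ∧ (∃w ∀v1 (¬M(w,w) ∨ T(v1))) ∧ (∃w1 ∃c (M(c,w1) ∧ B(w1,c)))
Extract every quantifier outward, since the variables are now distinct and don't occur free across branches:
  ∀x ∃q ∃w ∀v1 ∃w1 ∃c ((¬B(q,q) ∨ M(x,q)) ∧ (¬M(w,w) ∨ T(v1)) ∧ M(c,w1) ∧ B(w1,c))

∀x ∃q ∃w ∀v1 ∃w1 ∃c ((¬B(q,q) ∨ M(x,q)) ∧ (¬M(w,w) ∨ T(v1)) ∧ M(c,w1) ∧ B(w1,c))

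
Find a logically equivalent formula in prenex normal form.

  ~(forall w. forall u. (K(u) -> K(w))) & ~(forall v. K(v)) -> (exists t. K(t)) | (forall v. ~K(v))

Eliminate → and ↔ using ¬ and ∨.
  ~(~(forall w. forall u. (~K(u) | K(w))) & ~(forall v. K(v))) | (exists t. K(t)) | (forall v. ~K(v))
Push ¬ through the quantifiers and connectives to reach negation normal form:
  (forall w. forall u. (~K(u) | K(w))) | (forall v. K(v)) | (exists t. K(t)) | (forall v. ~K(v))
Standardize variables apart so no two quantifiers bind the same name: v↦s.
  (forall w. forall u. (~K(u) | K(w))) | (forall v. K(v)) | (exists t. K(t)) | (forall s. ~K(s))
Finally move all quantifiers to the prefix:
  forall w. forall u. forall v. exists t. forall s. (~K(u) | K(w) | K(v) | K(t) | ~K(s))

forall w. forall u. forall v. exists t. forall s. (~K(u) | K(w) | K(v) | K(t) | ~K(s))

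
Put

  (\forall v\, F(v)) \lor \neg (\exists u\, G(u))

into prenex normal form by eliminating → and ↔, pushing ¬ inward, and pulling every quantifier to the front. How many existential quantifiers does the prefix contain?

Move each ¬ inward, flipping quantifiers it crosses:
  (\forall v\, F(v)) \lor (\forall u\, \neg G(u))
All bound variables are already distinct, so no renaming is needed.
Extract every quantifier outward, since the variables are now distinct and don't occur free across branches:
  \forall v\, \forall u\, (F(v) \lor \neg G(u))
The prefix is \forall v \forall u: 2 universal, 0 existential.

0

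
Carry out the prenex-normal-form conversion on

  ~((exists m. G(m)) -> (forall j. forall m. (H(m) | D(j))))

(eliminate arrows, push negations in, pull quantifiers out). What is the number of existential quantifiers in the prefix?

3

Eliminate → and ↔ using ¬ and ∨.
  ~(~(exists m. G(m)) | (forall j. forall m. (H(m) | D(j))))
Drive negations inward (¬∀x A ≡ ∃x ¬A, ¬∃x A ≡ ∀x ¬A, De Morgan for ∧/∨):
  (exists m. G(m)) & (exists j. exists m. (~H(m) & ~D(j)))
Rename bound variables to avoid capture: m↦w.
  (exists m. G(m)) & (exists j. exists w. (~H(w) & ~D(j)))
Extract every quantifier outward, since the variables are now distinct and don't occur free across branches:
  exists m. exists j. exists w. (G(m) & ~H(w) & ~D(j))
The prefix is exists m exists j exists w: 0 universal, 3 existential.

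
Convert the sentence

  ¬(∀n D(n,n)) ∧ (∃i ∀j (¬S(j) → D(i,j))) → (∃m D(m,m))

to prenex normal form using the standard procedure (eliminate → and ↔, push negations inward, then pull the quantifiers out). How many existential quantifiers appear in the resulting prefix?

Eliminate → and ↔ using ¬ and ∨.
  ¬(¬(∀n D(n,n)) ∧ (∃i ∀j (¬¬S(j) ∨ D(i,j)))) ∨ (∃m D(m,m))
Move each ¬ inward, flipping quantifiers it crosses:
  (∀n D(n,n)) ∨ (∀i ∃j (¬S(j) ∧ ¬D(i,j))) ∨ (∃m D(m,m))
Finally move all quantifiers to the prefix:
  ∀n ∀i ∃j ∃m (D(n,n) ∨ ¬S(j) ∧ ¬D(i,j) ∨ D(m,m))
The prefix is ∀n ∀i ∃j ∃m: 2 universal, 2 existential.

2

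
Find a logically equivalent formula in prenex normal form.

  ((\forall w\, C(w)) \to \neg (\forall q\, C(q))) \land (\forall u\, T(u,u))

Rewrite implications/biconditionals: A → B as ¬A ∨ B.
  (\neg (\forall w\, C(w)) \lor \neg (\forall q\, C(q))) \land (\forall u\, T(u,u))
Push ¬ through the quantifiers and connectives to reach negation normal form:
  ((\exists w\, \neg C(w)) \lor (\exists q\, \neg C(q))) \land (\forall u\, T(u,u))
All bound variables are already distinct, so no renaming is needed.
Pull the quantifiers to the front (each side's bound variable is not free in the other side):
  \exists w\, \exists q\, \forall u\, ((\neg C(w) \lor \neg C(q)) \land T(u,u))

\exists w\, \exists q\, \forall u\, ((\neg C(w) \lor \neg C(q)) \land T(u,u))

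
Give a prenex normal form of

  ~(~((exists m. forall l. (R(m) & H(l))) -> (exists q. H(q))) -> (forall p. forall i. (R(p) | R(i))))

Eliminate → and ↔ using ¬ and ∨.
  ~(~~(~(exists m. forall l. (R(m) & H(l))) | (exists q. H(q))) | (forall p. forall i. (R(p) | R(i))))
Drive negations inward (¬∀x A ≡ ∃x ¬A, ¬∃x A ≡ ∀x ¬A, De Morgan for ∧/∨):
  (exists m. forall l. (R(m) & H(l))) & (forall q. ~H(q)) & (exists p. exists i. (~R(p) & ~R(i)))
All bound variables are already distinct, so no renaming is needed.
Pull the quantifiers to the front (each side's bound variable is not free in the other side):
  exists m. forall l. forall q. exists p. exists i. (R(m) & H(l) & ~H(q) & ~R(p) & ~R(i))

exists m. forall l. forall q. exists p. exists i. (R(m) & H(l) & ~H(q) & ~R(p) & ~R(i))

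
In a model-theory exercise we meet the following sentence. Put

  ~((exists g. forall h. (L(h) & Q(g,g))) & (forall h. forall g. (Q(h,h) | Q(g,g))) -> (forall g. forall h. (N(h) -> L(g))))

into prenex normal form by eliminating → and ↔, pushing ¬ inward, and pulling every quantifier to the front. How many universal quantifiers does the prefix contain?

Eliminate → and ↔ using ¬ and ∨.
  ~(~((exists g. forall h. (L(h) & Q(g,g))) & (forall h. forall g. (Q(h,h) | Q(g,g)))) | (forall g. forall h. (~N(h) | L(g))))
Drive negations inward (¬∀x A ≡ ∃x ¬A, ¬∃x A ≡ ∀x ¬A, De Morgan for ∧/∨):
  (exists g. forall h. (L(h) & Q(g,g))) & (forall h. forall g. (Q(h,h) | Q(g,g))) & (exists g. exists h. (N(h) & ~L(g)))
Standardize variables apart so no two quantifiers bind the same name: h↦z1, g↦p, g↦u, h↦x.
  (exists g. forall h. (L(h) & Q(g,g))) & (forall z1. forall p. (Q(z1,z1) | Q(p,p))) & (exists u. exists x. (N(x) & ~L(u)))
Extract every quantifier outward, since the variables are now distinct and don't occur free across branches:
  exists g. forall h. forall z1. forall p. exists u. exists x. (L(h) & Q(g,g) & (Q(z1,z1) | Q(p,p)) & N(x) & ~L(u))
The prefix is exists g forall h forall z1 forall p exists u exists x: 3 universal, 3 existential.

3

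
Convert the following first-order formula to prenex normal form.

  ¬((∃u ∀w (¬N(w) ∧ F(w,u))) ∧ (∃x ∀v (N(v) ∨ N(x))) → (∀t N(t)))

∃u ∀w ∃x ∀v ∃t (¬N(w) ∧ F(w,u) ∧ (N(v) ∨ N(x)) ∧ ¬N(t))

First replace A → B with ¬A ∨ B.
  ¬(¬((∃u ∀w (¬N(w) ∧ F(w,u))) ∧ (∃x ∀v (N(v) ∨ N(x)))) ∨ (∀t N(t)))
Drive negations inward (¬∀x A ≡ ∃x ¬A, ¬∃x A ≡ ∀x ¬A, De Morgan for ∧/∨):
  (∃u ∀w (¬N(w) ∧ F(w,u))) ∧ (∃x ∀v (N(v) ∨ N(x))) ∧ (∃t ¬N(t))
All bound variables are already distinct, so no renaming is needed.
Pull the quantifiers to the front (each side's bound variable is not free in the other side):
  ∃u ∀w ∃x ∀v ∃t (¬N(w) ∧ F(w,u) ∧ (N(v) ∨ N(x)) ∧ ¬N(t))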